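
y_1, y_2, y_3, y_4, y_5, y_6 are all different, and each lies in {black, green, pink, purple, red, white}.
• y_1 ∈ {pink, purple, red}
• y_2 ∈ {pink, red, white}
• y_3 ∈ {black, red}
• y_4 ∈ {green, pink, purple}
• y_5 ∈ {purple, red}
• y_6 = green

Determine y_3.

y_6's domain is down to {green}, so y_6 = green. Eliminate green elsewhere: y_4.
The 5 still-open variables together cover exactly {black, pink, purple, red, white} — 5 values for 5 variables — and black appears only in y_3's list, so y_3 = black.

black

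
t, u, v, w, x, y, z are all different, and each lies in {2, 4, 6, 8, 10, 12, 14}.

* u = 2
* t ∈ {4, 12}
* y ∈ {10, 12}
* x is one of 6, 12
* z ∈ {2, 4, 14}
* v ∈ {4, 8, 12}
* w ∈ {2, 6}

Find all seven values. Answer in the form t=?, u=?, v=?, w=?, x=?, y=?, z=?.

u has just one choice, so u = 2. Remove 2 from w, z.
w must be 6 (only option left). Remove 6 from x.
x's domain is down to {12}, so x = 12. Remove 12 from t, v, y.
y must be 10 (only option left).
t's domain is down to {4}, so t = 4. Eliminate 4 elsewhere: v, z.
v has just one choice, so v = 8.
z must be 14 (only option left).

t=4, u=2, v=8, w=6, x=12, y=10, z=14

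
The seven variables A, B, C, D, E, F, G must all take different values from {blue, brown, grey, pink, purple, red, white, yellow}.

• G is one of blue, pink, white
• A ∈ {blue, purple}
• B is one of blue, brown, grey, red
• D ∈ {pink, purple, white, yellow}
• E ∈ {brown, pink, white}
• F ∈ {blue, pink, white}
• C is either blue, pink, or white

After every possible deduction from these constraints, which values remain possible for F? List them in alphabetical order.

blue, pink, white

The 3 variables C, F, G are confined to {blue, pink, white}, which locks those values in; drop them from A, B, D, E.
A has just one choice, so A = purple. So D can't be purple.
D must be yellow (only option left).
E's domain is down to {brown}, so E = brown. Strike brown from B.
No further eliminations apply; F can still be any of blue, pink, white.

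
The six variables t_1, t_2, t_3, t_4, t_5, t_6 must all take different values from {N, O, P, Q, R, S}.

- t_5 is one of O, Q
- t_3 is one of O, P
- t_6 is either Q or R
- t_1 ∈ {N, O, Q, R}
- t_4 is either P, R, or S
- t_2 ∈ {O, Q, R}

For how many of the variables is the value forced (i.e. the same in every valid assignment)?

3

The 6 variables together cover exactly {N, O, P, Q, R, S} — 6 values for 6 variables — and N appears only in t_1's list, so t_1 = N.
The 5 still-open variables draw from only 5 values {O, P, Q, R, S}, so each is used; only t_4 can be S, hence t_4 = S.
Among the 4 still-open variables, P fits only t_3 (and all 4 values in {O, P, Q, R} must be used), so t_3 = P.
Determined: t_1=N, t_3=P, t_4=S. The other variables each still have more than one consistent value. That makes 3.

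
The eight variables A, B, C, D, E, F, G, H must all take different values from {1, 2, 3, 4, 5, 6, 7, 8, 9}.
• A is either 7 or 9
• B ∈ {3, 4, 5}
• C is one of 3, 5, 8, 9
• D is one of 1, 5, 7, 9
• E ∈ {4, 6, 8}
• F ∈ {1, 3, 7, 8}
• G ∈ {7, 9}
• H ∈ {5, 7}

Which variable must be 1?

D

The 8 variables draw from only 8 values {1, 3, 4, 5, 6, 7, 8, 9}, so each is used; only E can be 6, hence E = 6.
The 7 still-open variables together cover exactly {1, 3, 4, 5, 7, 8, 9} — 7 values for 7 variables — and 4 appears only in B's list, so B = 4.
A and G share exactly the 2 values {7, 9}; by pigeonhole those values go to them, so strike 7, 9 from C, D, F, H.
H's domain is down to {5}, so H = 5. So C, D can't be 5.
So 1 goes to D.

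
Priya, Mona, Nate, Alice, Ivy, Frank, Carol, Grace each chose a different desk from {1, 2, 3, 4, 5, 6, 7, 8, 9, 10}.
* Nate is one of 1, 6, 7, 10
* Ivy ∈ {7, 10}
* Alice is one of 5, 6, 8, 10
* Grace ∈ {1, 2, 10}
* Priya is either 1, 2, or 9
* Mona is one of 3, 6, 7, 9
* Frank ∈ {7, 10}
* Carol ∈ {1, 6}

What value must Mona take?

Ivy and Frank between them cover only {7, 10} — a naked pair. Remove those values from Mona, Nate, Alice, Grace.
Nate and Carol share exactly the 2 values {1, 6}; by pigeonhole those values go to them, so strike 1, 6 from Priya, Mona, Alice, Grace.
Grace's domain is down to {2}, so Grace = 2. Strike 2 from Priya.
That leaves Priya = 9. Eliminate 9 elsewhere: Mona.
So Mona = 3.

3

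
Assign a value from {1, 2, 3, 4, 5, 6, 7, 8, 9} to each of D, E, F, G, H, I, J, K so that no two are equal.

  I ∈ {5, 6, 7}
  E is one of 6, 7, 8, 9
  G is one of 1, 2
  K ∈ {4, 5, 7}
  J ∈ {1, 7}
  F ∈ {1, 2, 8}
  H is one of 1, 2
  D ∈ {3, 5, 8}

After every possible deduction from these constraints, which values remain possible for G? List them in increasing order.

1, 2

G and H share exactly the 2 values {1, 2}; by pigeonhole those values go to them, so strike 1, 2 from F, J.
F has just one choice, so F = 8. Eliminate 8 elsewhere: D, E.
J must be 7 (only option left). So E, I, K can't be 7.
No further eliminations apply; G can still be any of 1, 2.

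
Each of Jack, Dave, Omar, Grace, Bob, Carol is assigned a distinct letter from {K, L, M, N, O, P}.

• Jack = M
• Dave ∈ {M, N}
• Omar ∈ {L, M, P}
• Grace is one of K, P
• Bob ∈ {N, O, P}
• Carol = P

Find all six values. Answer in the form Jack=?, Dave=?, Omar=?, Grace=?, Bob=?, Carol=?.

Jack=M, Dave=N, Omar=L, Grace=K, Bob=O, Carol=P

Jack's domain is down to {M}, so Jack = M. Eliminate M elsewhere: Dave, Omar.
That leaves Dave = N. Strike N from Bob.
That leaves Carol = P. So Omar, Grace, Bob can't be P.
Omar has just one choice, so Omar = L.
Grace's domain is down to {K}, so Grace = K.
Bob has just one choice, so Bob = O.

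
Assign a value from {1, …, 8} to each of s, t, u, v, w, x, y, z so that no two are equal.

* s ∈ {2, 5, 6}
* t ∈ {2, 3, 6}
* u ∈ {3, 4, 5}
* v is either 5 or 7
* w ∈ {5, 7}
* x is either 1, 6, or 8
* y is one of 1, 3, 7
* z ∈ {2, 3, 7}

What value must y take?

The 8 variables draw from only 8 values {1, 2, 3, 4, 5, 6, 7, 8}, so each is used; only u can be 4, hence u = 4.
Among the 7 still-open variables, 8 fits only x (and all 7 values in {1, 2, 3, 5, 6, 7, 8} must be used), so x = 8.
The 6 still-open variables together cover exactly {1, 2, 3, 5, 6, 7} — 6 values for 6 variables — and 1 appears only in y's list, so y = 1.

1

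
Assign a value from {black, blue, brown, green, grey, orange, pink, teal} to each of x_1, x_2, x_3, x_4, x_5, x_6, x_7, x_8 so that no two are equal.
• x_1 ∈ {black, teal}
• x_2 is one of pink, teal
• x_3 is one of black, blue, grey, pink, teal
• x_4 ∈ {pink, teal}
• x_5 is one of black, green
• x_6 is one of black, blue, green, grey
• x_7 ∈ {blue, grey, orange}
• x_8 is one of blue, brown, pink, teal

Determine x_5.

green

The 8 variables together cover exactly {black, blue, brown, green, grey, orange, pink, teal} — 8 values for 8 variables — and brown appears only in x_8's list, so x_8 = brown.
The 7 still-open variables together cover exactly {black, blue, green, grey, orange, pink, teal} — 7 values for 7 variables — and orange appears only in x_7's list, so x_7 = orange.
The 2 variables x_2 and x_4 are confined to {pink, teal}, which locks those values in; drop them from x_1, x_3.
x_1's domain is down to {black}, so x_1 = black. Remove black from x_3, x_5, x_6.
So x_5 = green.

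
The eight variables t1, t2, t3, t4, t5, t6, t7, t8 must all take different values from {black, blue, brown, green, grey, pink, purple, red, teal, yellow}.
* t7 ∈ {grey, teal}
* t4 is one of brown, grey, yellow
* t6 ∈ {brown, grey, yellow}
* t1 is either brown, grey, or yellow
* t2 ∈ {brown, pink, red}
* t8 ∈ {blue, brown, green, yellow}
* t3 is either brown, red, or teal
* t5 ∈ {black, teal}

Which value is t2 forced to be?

pink

t1, t4, t6 share exactly the 3 values {brown, grey, yellow}; by pigeonhole those values go to them, so strike brown, grey, yellow from t2, t3, t7, t8.
t7's domain is down to {teal}, so t7 = teal. Remove teal from t3, t5.
That leaves t3 = red. Eliminate red elsewhere: t2.
So t2 = pink.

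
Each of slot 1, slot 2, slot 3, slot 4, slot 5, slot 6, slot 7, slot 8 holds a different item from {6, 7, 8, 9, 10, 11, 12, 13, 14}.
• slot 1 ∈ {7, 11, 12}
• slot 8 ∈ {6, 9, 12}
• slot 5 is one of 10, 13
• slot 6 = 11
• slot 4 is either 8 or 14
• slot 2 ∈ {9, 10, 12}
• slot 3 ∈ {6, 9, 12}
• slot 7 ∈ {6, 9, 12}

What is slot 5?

13

slot 6's domain is down to {11}, so slot 6 = 11. Remove 11 from slot 1.
slot 3, slot 7, slot 8 between them cover only {6, 9, 12} — a naked triple. Remove those values from slot 1, slot 2.
That leaves slot 1 = 7.
slot 2 must be 10 (only option left). So slot 5 can't be 10.
So slot 5 = 13.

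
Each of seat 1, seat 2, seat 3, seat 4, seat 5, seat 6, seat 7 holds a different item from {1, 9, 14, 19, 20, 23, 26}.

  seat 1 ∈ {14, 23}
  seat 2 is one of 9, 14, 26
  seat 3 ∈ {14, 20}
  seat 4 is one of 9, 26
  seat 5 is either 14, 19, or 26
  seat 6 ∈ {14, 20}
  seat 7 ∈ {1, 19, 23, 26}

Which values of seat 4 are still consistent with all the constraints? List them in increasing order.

The 7 variables draw from only 7 values {1, 9, 14, 19, 20, 23, 26}, so each is used; only seat 7 can be 1, hence seat 7 = 1.
Among the 6 still-open variables, 19 fits only seat 5 (and all 6 values in {9, 14, 19, 20, 23, 26} must be used), so seat 5 = 19.
Among the 5 still-open variables, 23 fits only seat 1 (and all 5 values in {9, 14, 20, 23, 26} must be used), so seat 1 = 23.
seat 3 and seat 6 share exactly the 2 values {14, 20}; by pigeonhole those values go to them, so strike 14, 20 from seat 2.
No further eliminations apply; seat 4 can still be any of 9, 26.

9, 26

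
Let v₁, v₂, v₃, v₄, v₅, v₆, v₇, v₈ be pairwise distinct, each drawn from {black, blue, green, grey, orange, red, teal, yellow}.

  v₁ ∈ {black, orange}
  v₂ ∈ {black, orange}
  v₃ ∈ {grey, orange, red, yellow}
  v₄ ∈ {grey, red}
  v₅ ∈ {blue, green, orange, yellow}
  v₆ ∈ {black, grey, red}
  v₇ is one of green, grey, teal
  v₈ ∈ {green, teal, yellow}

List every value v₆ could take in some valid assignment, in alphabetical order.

grey, red

Among the 8 variables, blue fits only v₅ (and all 8 values in {black, blue, green, grey, orange, red, teal, yellow} must be used), so v₅ = blue.
The 2 variables v₁ and v₂ are confined to {black, orange}, which locks those values in; drop them from v₃, v₆.
The 2 variables v₄ and v₆ are confined to {grey, red}, which locks those values in; drop them from v₃, v₇.
That leaves v₃ = yellow. Remove yellow from v₈.
No further eliminations apply; v₆ can still be any of grey, red.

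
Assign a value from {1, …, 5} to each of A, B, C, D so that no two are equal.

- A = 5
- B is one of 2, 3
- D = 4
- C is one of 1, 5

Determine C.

A's domain is down to {5}, so A = 5. So C can't be 5.
So C = 1.

1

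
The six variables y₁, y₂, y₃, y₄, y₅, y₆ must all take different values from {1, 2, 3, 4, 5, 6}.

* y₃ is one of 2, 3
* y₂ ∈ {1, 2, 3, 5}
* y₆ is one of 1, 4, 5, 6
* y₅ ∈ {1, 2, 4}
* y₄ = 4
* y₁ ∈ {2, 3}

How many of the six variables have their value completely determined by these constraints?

4

y₄'s domain is down to {4}, so y₄ = 4. Remove 4 from y₅, y₆.
Among the 5 still-open variables, 6 fits only y₆ (and all 5 values in {1, 2, 3, 5, 6} must be used), so y₆ = 6.
The 4 still-open variables draw from only 4 values {1, 2, 3, 5}, so each is used; only y₂ can be 5, hence y₂ = 5.
Among the 3 still-open variables, 1 fits only y₅ (and all 3 values in {1, 2, 3} must be used), so y₅ = 1.
Determined: y₂=5, y₄=4, y₅=1, y₆=6. The other variables each still have more than one consistent value. That makes 4.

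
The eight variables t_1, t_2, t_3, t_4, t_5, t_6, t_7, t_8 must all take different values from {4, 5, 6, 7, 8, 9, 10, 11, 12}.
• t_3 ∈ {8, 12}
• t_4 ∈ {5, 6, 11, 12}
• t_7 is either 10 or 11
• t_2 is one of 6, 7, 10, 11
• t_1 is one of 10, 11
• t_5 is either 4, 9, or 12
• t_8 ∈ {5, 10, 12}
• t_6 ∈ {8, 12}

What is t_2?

t_1 and t_7 between them cover only {10, 11} — a naked pair. Remove those values from t_2, t_4, t_8.
The 2 variables t_3 and t_6 are confined to {8, 12}, which locks those values in; drop them from t_4, t_5, t_8.
t_8 has just one choice, so t_8 = 5. Remove 5 from t_4.
t_4 must be 6 (only option left). Eliminate 6 elsewhere: t_2.
So t_2 = 7.

7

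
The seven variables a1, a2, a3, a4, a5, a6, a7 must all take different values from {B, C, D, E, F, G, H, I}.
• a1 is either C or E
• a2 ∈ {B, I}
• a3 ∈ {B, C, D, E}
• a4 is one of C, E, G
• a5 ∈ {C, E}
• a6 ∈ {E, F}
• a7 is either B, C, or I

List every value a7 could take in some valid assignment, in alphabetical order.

B, I

The 7 variables draw from only 7 values {B, C, D, E, F, G, I}, so each is used; only a3 can be D, hence a3 = D.
The 6 still-open variables draw from only 6 values {B, C, E, F, G, I}, so each is used; only a6 can be F, hence a6 = F.
The 5 still-open variables together cover exactly {B, C, E, G, I} — 5 values for 5 variables — and G appears only in a4's list, so a4 = G.
The 2 variables a1 and a5 are confined to {C, E}, which locks those values in; drop them from a7.
No further eliminations apply; a7 can still be any of B, I.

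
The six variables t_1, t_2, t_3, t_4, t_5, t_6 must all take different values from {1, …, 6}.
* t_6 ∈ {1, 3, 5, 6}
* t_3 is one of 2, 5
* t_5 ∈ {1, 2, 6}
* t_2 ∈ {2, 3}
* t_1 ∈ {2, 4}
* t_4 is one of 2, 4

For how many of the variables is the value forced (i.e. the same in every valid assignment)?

t_1 and t_4 between them cover only {2, 4} — a naked pair. Remove those values from t_2, t_3, t_5.
t_2 must be 3 (only option left). So t_6 can't be 3.
t_3 has just one choice, so t_3 = 5. So t_6 can't be 5.
Determined: t_2=3, t_3=5. The other variables each still have more than one consistent value. That makes 2.

2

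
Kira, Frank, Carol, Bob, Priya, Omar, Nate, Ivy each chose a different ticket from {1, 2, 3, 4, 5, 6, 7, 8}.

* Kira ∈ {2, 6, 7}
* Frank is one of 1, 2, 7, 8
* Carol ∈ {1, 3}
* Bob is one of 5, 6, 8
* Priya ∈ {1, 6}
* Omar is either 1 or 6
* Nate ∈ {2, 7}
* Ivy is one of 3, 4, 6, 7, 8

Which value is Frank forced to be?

The 8 variables draw from only 8 values {1, 2, 3, 4, 5, 6, 7, 8}, so each is used; only Ivy can be 4, hence Ivy = 4.
Among the 7 still-open variables, 3 fits only Carol (and all 7 values in {1, 2, 3, 5, 6, 7, 8} must be used), so Carol = 3.
The 6 still-open variables draw from only 6 values {1, 2, 5, 6, 7, 8}, so each is used; only Bob can be 5, hence Bob = 5.
The 5 still-open variables together cover exactly {1, 2, 6, 7, 8} — 5 values for 5 variables — and 8 appears only in Frank's list, so Frank = 8.

8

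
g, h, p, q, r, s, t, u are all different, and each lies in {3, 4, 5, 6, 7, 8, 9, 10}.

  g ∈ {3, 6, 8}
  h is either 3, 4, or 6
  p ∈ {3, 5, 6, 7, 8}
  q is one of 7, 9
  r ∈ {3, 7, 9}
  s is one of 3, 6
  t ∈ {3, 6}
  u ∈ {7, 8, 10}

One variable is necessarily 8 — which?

The 8 variables draw from only 8 values {3, 4, 5, 6, 7, 8, 9, 10}, so each is used; only h can be 4, hence h = 4.
The 7 still-open variables draw from only 7 values {3, 5, 6, 7, 8, 9, 10}, so each is used; only p can be 5, hence p = 5.
The 6 still-open variables together cover exactly {3, 6, 7, 8, 9, 10} — 6 values for 6 variables — and 10 appears only in u's list, so u = 10.
The 5 still-open variables draw from only 5 values {3, 6, 7, 8, 9}, so each is used; only g can be 8, hence g = 8.

g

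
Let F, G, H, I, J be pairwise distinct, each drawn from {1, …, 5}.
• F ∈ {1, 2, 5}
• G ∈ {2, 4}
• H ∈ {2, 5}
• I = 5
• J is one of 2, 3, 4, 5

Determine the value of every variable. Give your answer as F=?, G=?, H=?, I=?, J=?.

F=1, G=4, H=2, I=5, J=3

I has just one choice, so I = 5. Strike 5 from F, H, J.
H has just one choice, so H = 2. Remove 2 from F, G, J.
F must be 1 (only option left).
G has just one choice, so G = 4. Strike 4 from J.
That leaves J = 3.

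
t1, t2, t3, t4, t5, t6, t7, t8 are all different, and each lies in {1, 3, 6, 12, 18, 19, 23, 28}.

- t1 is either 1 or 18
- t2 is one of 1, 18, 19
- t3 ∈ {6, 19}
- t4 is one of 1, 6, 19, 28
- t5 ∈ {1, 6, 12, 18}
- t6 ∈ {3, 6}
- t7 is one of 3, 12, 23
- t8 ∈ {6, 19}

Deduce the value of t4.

28

Among the 8 variables, 23 fits only t7 (and all 8 values in {1, 3, 6, 12, 18, 19, 23, 28} must be used), so t7 = 23.
The 7 still-open variables together cover exactly {1, 3, 6, 12, 18, 19, 28} — 7 values for 7 variables — and 3 appears only in t6's list, so t6 = 3.
Among the 6 still-open variables, 12 fits only t5 (and all 6 values in {1, 6, 12, 18, 19, 28} must be used), so t5 = 12.
Among the 5 still-open variables, 28 fits only t4 (and all 5 values in {1, 6, 18, 19, 28} must be used), so t4 = 28.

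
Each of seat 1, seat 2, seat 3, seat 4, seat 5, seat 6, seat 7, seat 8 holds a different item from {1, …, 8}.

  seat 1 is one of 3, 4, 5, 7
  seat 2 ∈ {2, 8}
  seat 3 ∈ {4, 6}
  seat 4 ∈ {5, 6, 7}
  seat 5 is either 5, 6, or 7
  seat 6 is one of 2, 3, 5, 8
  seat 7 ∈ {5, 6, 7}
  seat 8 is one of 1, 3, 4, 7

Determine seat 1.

The 8 variables draw from only 8 values {1, 2, 3, 4, 5, 6, 7, 8}, so each is used; only seat 8 can be 1, hence seat 8 = 1.
The 3 variables seat 4, seat 5, seat 7 are confined to {5, 6, 7}, which locks those values in; drop them from seat 1, seat 3, seat 6.
seat 3's domain is down to {4}, so seat 3 = 4. Eliminate 4 elsewhere: seat 1.
So seat 1 = 3.

3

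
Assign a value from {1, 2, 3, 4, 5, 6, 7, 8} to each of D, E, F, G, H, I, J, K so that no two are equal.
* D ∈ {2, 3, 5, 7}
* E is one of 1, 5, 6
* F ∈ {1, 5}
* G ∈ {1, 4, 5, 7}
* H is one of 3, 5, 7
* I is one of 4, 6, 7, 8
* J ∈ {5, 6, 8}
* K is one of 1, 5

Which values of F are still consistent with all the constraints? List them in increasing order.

1, 5

The 8 variables together cover exactly {1, 2, 3, 4, 5, 6, 7, 8} — 8 values for 8 variables — and 2 appears only in D's list, so D = 2.
Among the 7 still-open variables, 3 fits only H (and all 7 values in {1, 3, 4, 5, 6, 7, 8} must be used), so H = 3.
The 2 variables F and K are confined to {1, 5}, which locks those values in; drop them from E, G, J.
E's domain is down to {6}, so E = 6. Strike 6 from I, J.
J has just one choice, so J = 8. So I can't be 8.
No further eliminations apply; F can still be any of 1, 5.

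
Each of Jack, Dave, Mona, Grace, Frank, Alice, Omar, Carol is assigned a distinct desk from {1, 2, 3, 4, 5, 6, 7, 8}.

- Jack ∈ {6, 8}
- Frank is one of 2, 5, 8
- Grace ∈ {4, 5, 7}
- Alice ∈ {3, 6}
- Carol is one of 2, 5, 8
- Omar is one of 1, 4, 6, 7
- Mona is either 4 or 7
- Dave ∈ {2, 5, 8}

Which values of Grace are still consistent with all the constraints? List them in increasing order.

4, 7

Among the 8 variables, 1 fits only Omar (and all 8 values in {1, 2, 3, 4, 5, 6, 7, 8} must be used), so Omar = 1.
The 7 still-open variables draw from only 7 values {2, 3, 4, 5, 6, 7, 8}, so each is used; only Alice can be 3, hence Alice = 3.
The 6 still-open variables draw from only 6 values {2, 4, 5, 6, 7, 8}, so each is used; only Jack can be 6, hence Jack = 6.
The 3 variables Dave, Frank, Carol are confined to {2, 5, 8}, which locks those values in; drop them from Grace.
No further eliminations apply; Grace can still be any of 4, 7.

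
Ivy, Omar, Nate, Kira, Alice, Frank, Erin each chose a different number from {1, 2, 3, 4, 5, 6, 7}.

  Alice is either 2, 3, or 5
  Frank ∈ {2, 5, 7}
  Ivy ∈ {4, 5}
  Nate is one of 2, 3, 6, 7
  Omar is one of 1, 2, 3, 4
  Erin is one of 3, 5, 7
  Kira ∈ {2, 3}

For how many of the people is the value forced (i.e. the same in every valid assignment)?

3

The 7 variables draw from only 7 values {1, 2, 3, 4, 5, 6, 7}, so each is used; only Omar can be 1, hence Omar = 1.
Among the 6 still-open variables, 4 fits only Ivy (and all 6 values in {2, 3, 4, 5, 6, 7} must be used), so Ivy = 4.
The 5 still-open variables together cover exactly {2, 3, 5, 6, 7} — 5 values for 5 variables — and 6 appears only in Nate's list, so Nate = 6.
Determined: Ivy=4, Omar=1, Nate=6. The other people each still have more than one consistent value. That makes 3.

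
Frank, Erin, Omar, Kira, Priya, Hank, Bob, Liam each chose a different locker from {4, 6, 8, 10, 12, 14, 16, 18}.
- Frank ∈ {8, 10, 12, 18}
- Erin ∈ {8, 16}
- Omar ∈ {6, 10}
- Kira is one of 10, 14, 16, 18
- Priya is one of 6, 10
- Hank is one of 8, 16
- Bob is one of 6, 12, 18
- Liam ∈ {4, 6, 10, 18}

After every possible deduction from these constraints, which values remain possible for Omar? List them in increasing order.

6, 10

The 8 variables together cover exactly {4, 6, 8, 10, 12, 14, 16, 18} — 8 values for 8 variables — and 4 appears only in Liam's list, so Liam = 4.
The 7 still-open variables draw from only 7 values {6, 8, 10, 12, 14, 16, 18}, so each is used; only Kira can be 14, hence Kira = 14.
Erin and Hank between them cover only {8, 16} — a naked pair. Remove those values from Frank.
Omar and Priya share exactly the 2 values {6, 10}; by pigeonhole those values go to them, so strike 6, 10 from Frank, Bob.
No further eliminations apply; Omar can still be any of 6, 10.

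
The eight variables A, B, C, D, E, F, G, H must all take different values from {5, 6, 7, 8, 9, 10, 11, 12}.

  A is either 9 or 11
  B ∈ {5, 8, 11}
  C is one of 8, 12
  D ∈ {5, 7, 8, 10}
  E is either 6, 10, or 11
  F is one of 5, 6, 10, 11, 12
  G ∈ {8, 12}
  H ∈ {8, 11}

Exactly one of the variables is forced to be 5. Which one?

The 8 variables together cover exactly {5, 6, 7, 8, 9, 10, 11, 12} — 8 values for 8 variables — and 7 appears only in D's list, so D = 7.
Among the 7 still-open variables, 9 fits only A (and all 7 values in {5, 6, 8, 9, 10, 11, 12} must be used), so A = 9.
The 2 variables C and G are confined to {8, 12}, which locks those values in; drop them from B, F, H.
That leaves H = 11. Remove 11 from B, E, F.
So 5 goes to B.

B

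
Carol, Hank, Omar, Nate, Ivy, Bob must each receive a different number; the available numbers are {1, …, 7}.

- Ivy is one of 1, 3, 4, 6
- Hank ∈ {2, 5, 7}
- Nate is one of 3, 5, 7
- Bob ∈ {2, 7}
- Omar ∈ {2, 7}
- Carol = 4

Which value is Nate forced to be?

3

Carol must be 4 (only option left). So Ivy can't be 4.
Omar and Bob between them cover only {2, 7} — a naked pair. Remove those values from Hank, Nate.
Hank's domain is down to {5}, so Hank = 5. Strike 5 from Nate.
So Nate = 3.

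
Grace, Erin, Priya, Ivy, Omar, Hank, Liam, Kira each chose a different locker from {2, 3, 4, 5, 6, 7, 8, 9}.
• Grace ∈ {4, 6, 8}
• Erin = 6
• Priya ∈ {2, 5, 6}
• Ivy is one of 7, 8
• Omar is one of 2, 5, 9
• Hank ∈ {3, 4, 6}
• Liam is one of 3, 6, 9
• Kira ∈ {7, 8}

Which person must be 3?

Erin's domain is down to {6}, so Erin = 6. Strike 6 from Grace, Priya, Hank, Liam.
The 2 variables Ivy and Kira are confined to {7, 8}, which locks those values in; drop them from Grace.
Grace's domain is down to {4}, so Grace = 4. Strike 4 from Hank.
So 3 goes to Hank.

Hank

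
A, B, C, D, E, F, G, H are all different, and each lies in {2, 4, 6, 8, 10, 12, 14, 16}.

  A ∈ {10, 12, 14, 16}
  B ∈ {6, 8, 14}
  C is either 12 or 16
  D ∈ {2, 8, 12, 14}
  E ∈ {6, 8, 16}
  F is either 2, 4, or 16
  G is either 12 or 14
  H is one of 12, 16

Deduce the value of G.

The 8 variables draw from only 8 values {2, 4, 6, 8, 10, 12, 14, 16}, so each is used; only F can be 4, hence F = 4.
The 7 still-open variables together cover exactly {2, 6, 8, 10, 12, 14, 16} — 7 values for 7 variables — and 2 appears only in D's list, so D = 2.
Among the 6 still-open variables, 10 fits only A (and all 6 values in {6, 8, 10, 12, 14, 16} must be used), so A = 10.
C and H share exactly the 2 values {12, 16}; by pigeonhole those values go to them, so strike 12, 16 from E, G.
So G = 14.

14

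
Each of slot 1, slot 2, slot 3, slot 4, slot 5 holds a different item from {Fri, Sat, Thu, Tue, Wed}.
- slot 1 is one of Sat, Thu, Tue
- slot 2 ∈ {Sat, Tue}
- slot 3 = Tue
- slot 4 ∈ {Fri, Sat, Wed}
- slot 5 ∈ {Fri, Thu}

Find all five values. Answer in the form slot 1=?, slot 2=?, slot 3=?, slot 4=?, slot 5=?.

slot 3's domain is down to {Tue}, so slot 3 = Tue. Eliminate Tue elsewhere: slot 1, slot 2.
That leaves slot 2 = Sat. So slot 1, slot 4 can't be Sat.
That leaves slot 1 = Thu. So slot 5 can't be Thu.
slot 5 must be Fri (only option left). Eliminate Fri elsewhere: slot 4.
slot 4 must be Wed (only option left).

slot 1=Thu, slot 2=Sat, slot 3=Tue, slot 4=Wed, slot 5=Fri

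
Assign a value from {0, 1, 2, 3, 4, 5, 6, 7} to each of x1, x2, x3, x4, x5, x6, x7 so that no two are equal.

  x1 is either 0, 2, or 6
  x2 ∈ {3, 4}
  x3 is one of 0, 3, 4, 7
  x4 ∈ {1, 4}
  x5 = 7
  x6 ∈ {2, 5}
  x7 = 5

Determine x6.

2

x5 must be 7 (only option left). Eliminate 7 elsewhere: x3.
x7 has just one choice, so x7 = 5. Strike 5 from x6.
So x6 = 2.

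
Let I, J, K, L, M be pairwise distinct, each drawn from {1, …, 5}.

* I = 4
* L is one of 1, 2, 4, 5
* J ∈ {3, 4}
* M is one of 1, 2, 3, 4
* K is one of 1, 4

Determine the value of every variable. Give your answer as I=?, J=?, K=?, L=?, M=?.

I=4, J=3, K=1, L=5, M=2

I's domain is down to {4}, so I = 4. Eliminate 4 elsewhere: J, K, L, M.
J's domain is down to {3}, so J = 3. Remove 3 from M.
K must be 1 (only option left). Strike 1 from L, M.
M has just one choice, so M = 2. Remove 2 from L.
L's domain is down to {5}, so L = 5.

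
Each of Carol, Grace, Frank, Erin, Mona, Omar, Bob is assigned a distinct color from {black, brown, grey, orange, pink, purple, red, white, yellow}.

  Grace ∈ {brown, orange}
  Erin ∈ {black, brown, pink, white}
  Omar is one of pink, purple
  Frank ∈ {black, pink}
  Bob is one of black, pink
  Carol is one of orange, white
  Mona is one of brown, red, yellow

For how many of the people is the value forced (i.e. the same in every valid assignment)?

The 2 variables Frank and Bob are confined to {black, pink}, which locks those values in; drop them from Erin, Omar.
Omar must be purple (only option left).
The 3 variables Carol, Grace, Erin are confined to {brown, orange, white}, which locks those values in; drop them from Mona.
Determined: Omar=purple. The other people each still have more than one consistent value. That makes 1.

1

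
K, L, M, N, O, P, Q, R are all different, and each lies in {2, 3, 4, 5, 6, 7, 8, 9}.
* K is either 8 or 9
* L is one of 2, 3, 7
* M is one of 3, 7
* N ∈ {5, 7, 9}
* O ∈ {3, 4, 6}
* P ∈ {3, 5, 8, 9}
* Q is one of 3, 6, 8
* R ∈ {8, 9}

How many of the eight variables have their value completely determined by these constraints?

Among the 8 variables, 2 fits only L (and all 8 values in {2, 3, 4, 5, 6, 7, 8, 9} must be used), so L = 2.
Among the 7 still-open variables, 4 fits only O (and all 7 values in {3, 4, 5, 6, 7, 8, 9} must be used), so O = 4.
The 6 still-open variables together cover exactly {3, 5, 6, 7, 8, 9} — 6 values for 6 variables — and 6 appears only in Q's list, so Q = 6.
K and R between them cover only {8, 9} — a naked pair. Remove those values from N, P.
Determined: L=2, O=4, Q=6. The other variables each still have more than one consistent value. That makes 3.

3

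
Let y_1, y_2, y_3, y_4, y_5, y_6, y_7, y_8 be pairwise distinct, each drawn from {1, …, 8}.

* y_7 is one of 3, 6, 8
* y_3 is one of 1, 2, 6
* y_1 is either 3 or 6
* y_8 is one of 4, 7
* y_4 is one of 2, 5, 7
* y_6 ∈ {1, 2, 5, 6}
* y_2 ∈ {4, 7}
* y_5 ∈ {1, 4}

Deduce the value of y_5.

1

Among the 8 variables, 8 fits only y_7 (and all 8 values in {1, 2, 3, 4, 5, 6, 7, 8} must be used), so y_7 = 8.
The 7 still-open variables draw from only 7 values {1, 2, 3, 4, 5, 6, 7}, so each is used; only y_1 can be 3, hence y_1 = 3.
y_2 and y_8 between them cover only {4, 7} — a naked pair. Remove those values from y_4, y_5.
So y_5 = 1.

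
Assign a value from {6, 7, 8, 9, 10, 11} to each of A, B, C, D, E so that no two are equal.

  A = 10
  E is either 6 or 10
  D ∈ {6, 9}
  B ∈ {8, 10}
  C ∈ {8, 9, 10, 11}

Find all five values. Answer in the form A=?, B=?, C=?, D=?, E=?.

A's domain is down to {10}, so A = 10. So B, C, E can't be 10.
B's domain is down to {8}, so B = 8. Strike 8 from C.
That leaves E = 6. Strike 6 from D.
D must be 9 (only option left). Remove 9 from C.
C's domain is down to {11}, so C = 11.

A=10, B=8, C=11, D=9, E=6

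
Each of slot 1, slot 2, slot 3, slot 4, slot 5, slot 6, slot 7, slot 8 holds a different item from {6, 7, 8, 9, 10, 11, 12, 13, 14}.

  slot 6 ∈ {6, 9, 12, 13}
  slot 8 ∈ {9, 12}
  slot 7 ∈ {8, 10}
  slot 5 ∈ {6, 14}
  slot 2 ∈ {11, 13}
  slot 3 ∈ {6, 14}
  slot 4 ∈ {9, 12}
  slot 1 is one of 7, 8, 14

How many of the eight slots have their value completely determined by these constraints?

2

slot 3 and slot 5 between them cover only {6, 14} — a naked pair. Remove those values from slot 1, slot 6.
slot 4 and slot 8 between them cover only {9, 12} — a naked pair. Remove those values from slot 6.
slot 6 must be 13 (only option left). Remove 13 from slot 2.
slot 2's domain is down to {11}, so slot 2 = 11.
Determined: slot 2=11, slot 6=13. The other slots each still have more than one consistent value. That makes 2.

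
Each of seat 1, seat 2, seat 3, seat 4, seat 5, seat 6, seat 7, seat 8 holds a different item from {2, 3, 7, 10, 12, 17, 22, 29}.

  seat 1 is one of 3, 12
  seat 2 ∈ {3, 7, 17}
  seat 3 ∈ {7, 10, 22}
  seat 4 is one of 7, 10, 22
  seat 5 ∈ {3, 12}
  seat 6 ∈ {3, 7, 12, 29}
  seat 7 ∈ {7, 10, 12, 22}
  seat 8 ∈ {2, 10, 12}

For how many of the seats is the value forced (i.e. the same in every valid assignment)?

The 8 variables together cover exactly {2, 3, 7, 10, 12, 17, 22, 29} — 8 values for 8 variables — and 2 appears only in seat 8's list, so seat 8 = 2.
Among the 7 still-open variables, 17 fits only seat 2 (and all 7 values in {3, 7, 10, 12, 17, 22, 29} must be used), so seat 2 = 17.
The 6 still-open variables together cover exactly {3, 7, 10, 12, 22, 29} — 6 values for 6 variables — and 29 appears only in seat 6's list, so seat 6 = 29.
The 2 variables seat 1 and seat 5 are confined to {3, 12}, which locks those values in; drop them from seat 7.
Determined: seat 2=17, seat 6=29, seat 8=2. The other seats each still have more than one consistent value. That makes 3.

3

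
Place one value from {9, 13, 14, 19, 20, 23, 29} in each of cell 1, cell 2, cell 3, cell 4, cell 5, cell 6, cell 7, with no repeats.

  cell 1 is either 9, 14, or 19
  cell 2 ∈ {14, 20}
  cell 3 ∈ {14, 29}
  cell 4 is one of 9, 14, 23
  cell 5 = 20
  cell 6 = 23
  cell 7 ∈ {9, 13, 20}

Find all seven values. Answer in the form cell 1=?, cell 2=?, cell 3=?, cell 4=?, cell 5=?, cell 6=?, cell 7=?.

cell 5 has just one choice, so cell 5 = 20. So cell 2, cell 7 can't be 20.
cell 6 must be 23 (only option left). Eliminate 23 elsewhere: cell 4.
cell 2 must be 14 (only option left). Eliminate 14 elsewhere: cell 1, cell 3, cell 4.
cell 3 must be 29 (only option left).
cell 4's domain is down to {9}, so cell 4 = 9. Remove 9 from cell 1, cell 7.
cell 7 must be 13 (only option left).
cell 1's domain is down to {19}, so cell 1 = 19.

cell 1=19, cell 2=14, cell 3=29, cell 4=9, cell 5=20, cell 6=23, cell 7=13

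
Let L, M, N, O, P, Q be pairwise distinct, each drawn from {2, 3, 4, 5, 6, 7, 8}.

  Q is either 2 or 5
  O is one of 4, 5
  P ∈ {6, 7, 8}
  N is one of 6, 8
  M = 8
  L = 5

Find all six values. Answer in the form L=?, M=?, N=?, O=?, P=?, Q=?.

L's domain is down to {5}, so L = 5. So O, Q can't be 5.
M has just one choice, so M = 8. Eliminate 8 elsewhere: N, P.
N's domain is down to {6}, so N = 6. Remove 6 from P.
O must be 4 (only option left).
P's domain is down to {7}, so P = 7.
That leaves Q = 2.

L=5, M=8, N=6, O=4, P=7, Q=2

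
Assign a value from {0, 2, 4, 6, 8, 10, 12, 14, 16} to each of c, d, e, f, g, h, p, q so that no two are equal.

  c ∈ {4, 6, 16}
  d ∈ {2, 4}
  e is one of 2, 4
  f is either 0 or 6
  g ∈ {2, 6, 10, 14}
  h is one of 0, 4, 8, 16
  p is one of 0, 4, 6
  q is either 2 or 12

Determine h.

d and e between them cover only {2, 4} — a naked pair. Remove those values from c, g, h, p, q.
That leaves q = 12.
The 2 variables f and p are confined to {0, 6}, which locks those values in; drop them from c, g, h.
c must be 16 (only option left). So h can't be 16.
So h = 8.

8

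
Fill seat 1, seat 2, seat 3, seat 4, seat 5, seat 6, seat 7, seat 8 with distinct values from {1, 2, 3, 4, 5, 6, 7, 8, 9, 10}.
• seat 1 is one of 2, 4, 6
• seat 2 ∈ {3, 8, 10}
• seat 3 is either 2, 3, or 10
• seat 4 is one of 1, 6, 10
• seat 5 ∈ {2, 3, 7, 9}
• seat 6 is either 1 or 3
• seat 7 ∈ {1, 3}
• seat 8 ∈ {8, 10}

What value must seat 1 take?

The 2 variables seat 6 and seat 7 are confined to {1, 3}, which locks those values in; drop them from seat 2, seat 3, seat 4, seat 5.
The 2 variables seat 2 and seat 8 are confined to {8, 10}, which locks those values in; drop them from seat 3, seat 4.
seat 3's domain is down to {2}, so seat 3 = 2. So seat 1, seat 5 can't be 2.
seat 4 has just one choice, so seat 4 = 6. Remove 6 from seat 1.
So seat 1 = 4.

4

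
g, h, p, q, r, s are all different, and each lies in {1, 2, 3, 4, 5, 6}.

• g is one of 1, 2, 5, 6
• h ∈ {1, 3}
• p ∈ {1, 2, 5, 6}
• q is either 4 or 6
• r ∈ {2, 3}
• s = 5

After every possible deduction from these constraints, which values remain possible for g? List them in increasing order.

1, 2, 6

s's domain is down to {5}, so s = 5. Eliminate 5 elsewhere: g, p.
The 5 still-open variables together cover exactly {1, 2, 3, 4, 6} — 5 values for 5 variables — and 4 appears only in q's list, so q = 4.
No further eliminations apply; g can still be any of 1, 2, 6.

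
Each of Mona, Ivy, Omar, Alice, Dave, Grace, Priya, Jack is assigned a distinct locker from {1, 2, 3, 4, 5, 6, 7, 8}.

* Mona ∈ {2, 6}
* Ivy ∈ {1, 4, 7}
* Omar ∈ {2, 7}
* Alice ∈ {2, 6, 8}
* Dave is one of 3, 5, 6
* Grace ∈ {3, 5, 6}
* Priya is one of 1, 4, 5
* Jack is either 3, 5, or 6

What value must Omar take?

The 8 variables draw from only 8 values {1, 2, 3, 4, 5, 6, 7, 8}, so each is used; only Alice can be 8, hence Alice = 8.
The 3 variables Dave, Grace, Jack are confined to {3, 5, 6}, which locks those values in; drop them from Mona, Priya.
Mona's domain is down to {2}, so Mona = 2. Strike 2 from Omar.
So Omar = 7.

7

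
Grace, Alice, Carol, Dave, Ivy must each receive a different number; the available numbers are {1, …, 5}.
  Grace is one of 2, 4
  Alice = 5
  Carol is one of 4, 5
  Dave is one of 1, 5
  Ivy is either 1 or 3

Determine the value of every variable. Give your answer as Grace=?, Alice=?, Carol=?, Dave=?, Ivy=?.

Alice must be 5 (only option left). Eliminate 5 elsewhere: Carol, Dave.
Carol must be 4 (only option left). Remove 4 from Grace.
Dave has just one choice, so Dave = 1. Remove 1 from Ivy.
Ivy has just one choice, so Ivy = 3.
Grace has just one choice, so Grace = 2.

Grace=2, Alice=5, Carol=4, Dave=1, Ivy=3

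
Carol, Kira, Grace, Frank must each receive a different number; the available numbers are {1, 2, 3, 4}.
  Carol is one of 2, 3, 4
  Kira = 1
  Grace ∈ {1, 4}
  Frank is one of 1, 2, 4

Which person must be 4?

Kira must be 1 (only option left). Strike 1 from Grace, Frank.
So 4 goes to Grace.

Grace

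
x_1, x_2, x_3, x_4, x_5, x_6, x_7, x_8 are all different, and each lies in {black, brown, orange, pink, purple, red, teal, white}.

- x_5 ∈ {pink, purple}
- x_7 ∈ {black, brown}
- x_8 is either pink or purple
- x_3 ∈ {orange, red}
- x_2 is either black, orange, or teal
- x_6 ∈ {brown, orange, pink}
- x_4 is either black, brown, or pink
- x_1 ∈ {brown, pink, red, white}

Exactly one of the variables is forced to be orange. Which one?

x_6

Among the 8 variables, teal fits only x_2 (and all 8 values in {black, brown, orange, pink, purple, red, teal, white} must be used), so x_2 = teal.
The 7 still-open variables together cover exactly {black, brown, orange, pink, purple, red, white} — 7 values for 7 variables — and white appears only in x_1's list, so x_1 = white.
The 6 still-open variables draw from only 6 values {black, brown, orange, pink, purple, red}, so each is used; only x_3 can be red, hence x_3 = red.
Among the 5 still-open variables, orange fits only x_6 (and all 5 values in {black, brown, orange, pink, purple} must be used), so x_6 = orange.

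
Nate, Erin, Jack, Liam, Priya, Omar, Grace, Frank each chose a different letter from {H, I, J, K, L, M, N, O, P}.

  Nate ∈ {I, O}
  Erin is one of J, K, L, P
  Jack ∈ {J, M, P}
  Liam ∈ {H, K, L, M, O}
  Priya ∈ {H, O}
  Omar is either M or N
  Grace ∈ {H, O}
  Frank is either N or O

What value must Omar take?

M

Priya and Grace share exactly the 2 values {H, O}; by pigeonhole those values go to them, so strike H, O from Nate, Liam, Frank.
Nate has just one choice, so Nate = I.
That leaves Frank = N. So Omar can't be N.
So Omar = M.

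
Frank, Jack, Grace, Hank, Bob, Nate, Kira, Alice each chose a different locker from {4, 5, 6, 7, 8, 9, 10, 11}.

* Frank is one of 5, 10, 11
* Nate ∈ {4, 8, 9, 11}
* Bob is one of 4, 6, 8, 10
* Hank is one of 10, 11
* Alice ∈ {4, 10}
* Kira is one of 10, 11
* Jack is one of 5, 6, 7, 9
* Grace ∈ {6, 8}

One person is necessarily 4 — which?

The 8 variables draw from only 8 values {4, 5, 6, 7, 8, 9, 10, 11}, so each is used; only Jack can be 7, hence Jack = 7.
The 7 still-open variables together cover exactly {4, 5, 6, 8, 9, 10, 11} — 7 values for 7 variables — and 5 appears only in Frank's list, so Frank = 5.
The 6 still-open variables draw from only 6 values {4, 6, 8, 9, 10, 11}, so each is used; only Nate can be 9, hence Nate = 9.
Hank and Kira between them cover only {10, 11} — a naked pair. Remove those values from Bob, Alice.
So 4 goes to Alice.

Alice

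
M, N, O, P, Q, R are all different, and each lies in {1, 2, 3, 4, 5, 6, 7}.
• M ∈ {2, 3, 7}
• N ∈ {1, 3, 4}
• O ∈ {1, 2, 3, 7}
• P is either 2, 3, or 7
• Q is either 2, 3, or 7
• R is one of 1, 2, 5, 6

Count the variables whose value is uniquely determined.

M, P, Q between them cover only {2, 3, 7} — a naked triple. Remove those values from N, O, R.
O must be 1 (only option left). Remove 1 from N, R.
N's domain is down to {4}, so N = 4.
Determined: N=4, O=1. The other variables each still have more than one consistent value. That makes 2.

2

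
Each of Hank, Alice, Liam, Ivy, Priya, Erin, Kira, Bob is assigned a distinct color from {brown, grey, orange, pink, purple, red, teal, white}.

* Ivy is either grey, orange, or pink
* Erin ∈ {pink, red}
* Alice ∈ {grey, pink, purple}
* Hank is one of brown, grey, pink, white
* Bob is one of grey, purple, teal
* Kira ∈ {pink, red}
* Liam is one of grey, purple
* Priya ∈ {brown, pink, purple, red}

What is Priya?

brown

The 8 variables draw from only 8 values {brown, grey, orange, pink, purple, red, teal, white}, so each is used; only Ivy can be orange, hence Ivy = orange.
The 7 still-open variables together cover exactly {brown, grey, pink, purple, red, teal, white} — 7 values for 7 variables — and teal appears only in Bob's list, so Bob = teal.
Among the 6 still-open variables, white fits only Hank (and all 6 values in {brown, grey, pink, purple, red, white} must be used), so Hank = white.
The 5 still-open variables draw from only 5 values {brown, grey, pink, purple, red}, so each is used; only Priya can be brown, hence Priya = brown.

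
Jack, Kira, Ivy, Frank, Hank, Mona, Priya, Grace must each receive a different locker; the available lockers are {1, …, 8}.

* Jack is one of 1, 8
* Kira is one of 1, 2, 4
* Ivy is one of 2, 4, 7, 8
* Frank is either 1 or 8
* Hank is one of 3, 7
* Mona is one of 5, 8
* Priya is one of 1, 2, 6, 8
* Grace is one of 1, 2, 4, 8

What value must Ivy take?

The 8 variables draw from only 8 values {1, 2, 3, 4, 5, 6, 7, 8}, so each is used; only Hank can be 3, hence Hank = 3.
The 7 still-open variables together cover exactly {1, 2, 4, 5, 6, 7, 8} — 7 values for 7 variables — and 5 appears only in Mona's list, so Mona = 5.
The 6 still-open variables together cover exactly {1, 2, 4, 6, 7, 8} — 6 values for 6 variables — and 6 appears only in Priya's list, so Priya = 6.
Among the 5 still-open variables, 7 fits only Ivy (and all 5 values in {1, 2, 4, 7, 8} must be used), so Ivy = 7.

7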